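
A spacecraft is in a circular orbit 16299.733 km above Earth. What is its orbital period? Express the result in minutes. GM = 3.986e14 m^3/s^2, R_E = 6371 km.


r = 22670.7330 km = 2.2670733e+07 m
T = 2*pi*sqrt(r^3/mu) = 2*pi*sqrt(1.1651898e+22 / 3.986e14)
T = 33971.0965 s = 566.1849 min

566.1849 minutes


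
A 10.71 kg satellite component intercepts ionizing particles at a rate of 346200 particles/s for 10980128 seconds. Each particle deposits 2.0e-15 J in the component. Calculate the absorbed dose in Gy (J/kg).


Total energy deposited = rate * time * E_per
  = 346200 * 10980128 * 2.0e-15 = 0.007602641 J
Dose = E_total / mass = 0.007602641 / 10.71
Dose = 7.0986374e-04 Gy

7.0986e-04 Gy


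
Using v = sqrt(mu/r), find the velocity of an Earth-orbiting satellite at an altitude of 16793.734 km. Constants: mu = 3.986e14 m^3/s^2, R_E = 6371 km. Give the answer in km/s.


r = R_E + alt = 6371.0 + 16793.734 = 23164.7340 km = 2.3164734e+07 m
v = sqrt(mu/r) = sqrt(3.986e14 / 2.3164734e+07) = 4148.1551 m/s = 4.1482 km/s

4.1482 km/s


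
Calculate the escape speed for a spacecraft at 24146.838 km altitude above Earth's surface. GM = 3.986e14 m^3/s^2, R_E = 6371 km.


r = 6371.0 + 24146.838 = 30517.8380 km = 3.0517838e+07 m
v_esc = sqrt(2*mu/r) = sqrt(2*3.986e14 / 3.0517838e+07)
v_esc = 5111.0104 m/s = 5.1110 km/s

5.1110 km/s


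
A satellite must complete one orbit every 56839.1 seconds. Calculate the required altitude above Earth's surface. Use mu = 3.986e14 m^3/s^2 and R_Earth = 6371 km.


T = 56839.1 s
r = (mu*T^2/(4*pi^2))^(1/3) = (3.986e14 * 56839.1^2 / (4*pi^2))^(1/3)
r = 3.1951456e+07 m = 31951.4556 km
alt = r - R_E = 31951.4556 - 6371 = 25580.4556 km

25580.4556 km


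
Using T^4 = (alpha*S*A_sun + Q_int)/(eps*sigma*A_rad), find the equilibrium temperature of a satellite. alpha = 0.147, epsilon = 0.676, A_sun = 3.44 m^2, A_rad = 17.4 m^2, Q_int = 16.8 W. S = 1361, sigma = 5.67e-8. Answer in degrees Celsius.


Numerator = alpha*S*A_sun + Q_int = 0.147*1361*3.44 + 16.8 = 705.0305 W
Denominator = eps*sigma*A_rad = 0.676*5.67e-8*17.4 = 6.6692808e-07 W/K^4
T^4 = 1.0571312e+09 K^4
T = 180.3152 K = -92.8348 C

-92.8348 degrees Celsius


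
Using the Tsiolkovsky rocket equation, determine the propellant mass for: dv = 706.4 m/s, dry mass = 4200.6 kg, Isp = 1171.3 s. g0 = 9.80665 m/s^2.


ve = Isp * g0 = 1171.3 * 9.80665 = 11486.529145 m/s
mass ratio = exp(dv/ve) = exp(706.4/11486.529145) = 1.06342850
m_prop = m_dry * (mr - 1) = 4200.6 * (1.06342850 - 1)
m_prop = 266.4378 kg

266.4378 kg


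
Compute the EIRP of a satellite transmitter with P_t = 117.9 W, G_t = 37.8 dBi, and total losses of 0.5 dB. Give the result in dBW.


Pt = 117.9 W = 20.7151 dBW
EIRP = Pt_dBW + Gt - losses = 20.7151 + 37.8 - 0.5 = 58.0151 dBW

58.0151 dBW


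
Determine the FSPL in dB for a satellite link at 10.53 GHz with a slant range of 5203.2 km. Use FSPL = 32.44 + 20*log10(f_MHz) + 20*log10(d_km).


f = 10.53 GHz = 10530.0000 MHz
d = 5203.2 km
FSPL = 32.44 + 20*log10(10530.0000) + 20*log10(5203.2)
FSPL = 32.44 + 80.4486 + 74.3254
FSPL = 187.2140 dB

187.2140 dB


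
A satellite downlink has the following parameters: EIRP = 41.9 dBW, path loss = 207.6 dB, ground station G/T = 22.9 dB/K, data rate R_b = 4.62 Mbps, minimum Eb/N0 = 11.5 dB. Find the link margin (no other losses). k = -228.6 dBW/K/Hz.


C/N0 = EIRP - FSPL + G/T - k = 41.9 - 207.6 + 22.9 - (-228.6)
C/N0 = 85.8000 dB-Hz
R_b = 4.62 Mbps = 4.62e+06 bps -> 10*log10(R_b) = 66.6464 dB-Hz
Eb/N0 = C/N0 - 10*log10(R_b) = 85.8000 - 66.6464 = 19.1536 dB
Margin = Eb/N0 - Eb/N0_req = 19.1536 - 11.5 = 7.6536 dB (link closes)

7.6536 dB


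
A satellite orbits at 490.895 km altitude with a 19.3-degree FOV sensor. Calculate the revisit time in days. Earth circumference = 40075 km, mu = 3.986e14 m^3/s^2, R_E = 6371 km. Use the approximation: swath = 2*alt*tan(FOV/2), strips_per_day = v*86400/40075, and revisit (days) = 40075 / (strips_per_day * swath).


swath = 2*490.895*tan(0.1684243) = 166.9388 km
v = sqrt(mu/r) = 7621.6081 m/s = 7.6216 km/s
strips/day = v*86400/40075 = 7.6216*86400/40075 = 16.4319
coverage/day = strips * swath = 16.4319 * 166.9388 = 2743.1150 km
revisit = 40075 / 2743.1150 = 14.6093 days

14.6093 days


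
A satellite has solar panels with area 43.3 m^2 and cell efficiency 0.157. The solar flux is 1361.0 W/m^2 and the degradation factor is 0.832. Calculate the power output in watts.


P = area * eta * S * degradation
P = 43.3 * 0.157 * 1361.0 * 0.832
P = 7697.8421 W

7697.8421 W


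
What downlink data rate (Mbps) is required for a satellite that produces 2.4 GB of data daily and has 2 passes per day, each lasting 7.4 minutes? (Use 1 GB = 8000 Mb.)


total contact time = 2 * 7.4 * 60 = 888.0000 s
data = 2.4 GB = 19200.0000 Mb
rate = 19200.0000 / 888.0000 = 21.6216 Mbps

21.6216 Mbps


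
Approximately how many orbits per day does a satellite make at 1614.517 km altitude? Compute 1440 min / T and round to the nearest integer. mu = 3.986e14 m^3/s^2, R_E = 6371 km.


r = 7.985517e+06 m
T = 2*pi*sqrt(r^3/mu) = 7101.7565 s = 118.3626 min
revs/day = 1440 / 118.3626 = 12.1660
Rounded: 12 revolutions per day

12 revolutions per day


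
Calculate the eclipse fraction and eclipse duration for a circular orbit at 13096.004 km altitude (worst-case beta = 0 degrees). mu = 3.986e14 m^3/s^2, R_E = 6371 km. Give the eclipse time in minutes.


r = 19467.0040 km
T = 450.5144 min
Eclipse fraction = arcsin(R_E/r)/pi = arcsin(6371.0000/19467.0040)/pi
= arcsin(0.3272717)/pi = 0.1061292
Eclipse duration = 0.1061292 * 450.5144 = 47.8127 min

47.8127 minutes


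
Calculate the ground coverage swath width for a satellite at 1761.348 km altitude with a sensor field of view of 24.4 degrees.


FOV = 24.4 deg = 0.4258603 rad
swath = 2 * alt * tan(FOV/2) = 2 * 1761.348 * tan(0.2129302)
swath = 2 * 1761.348 * 0.2162077
swath = 761.6338 km

761.6338 km


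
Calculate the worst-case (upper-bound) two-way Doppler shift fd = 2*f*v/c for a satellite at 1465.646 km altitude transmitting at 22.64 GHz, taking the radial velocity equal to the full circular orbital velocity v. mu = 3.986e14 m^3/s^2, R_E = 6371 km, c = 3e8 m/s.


r = 7.836646e+06 m
v = sqrt(mu/r) = 7131.8719 m/s (worst-case radial velocity)
f = 22.64 GHz = 2.264e+10 Hz
fd = 2*f*v/c = 2*2.264e+10*7131.8719/3.0e+08
fd = 1.0764372e+06 Hz

1.0764e+06 Hz


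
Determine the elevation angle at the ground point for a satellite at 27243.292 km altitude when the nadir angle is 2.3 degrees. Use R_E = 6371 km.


r = R_E + alt = 33614.2920 km
Law of sines in the satellite / Earth-center / ground-point triangle:
  sin(nadir)/R_E = sin(90 + el)/r  =>  cos(el) = (r/R_E)*sin(nadir)
cos(el) = (33614.2920 / 6371.0000) * sin(2.3 deg) = 0.211741
el = arccos(0.211741) = 77.7756 deg
(Earth-central angle = 90 - nadir - el = 9.9244 deg)

77.7756 degrees


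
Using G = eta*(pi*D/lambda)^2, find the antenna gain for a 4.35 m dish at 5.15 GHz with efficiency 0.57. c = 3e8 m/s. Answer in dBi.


lambda = c/f = 3e8 / 5.15e+09 = 0.05825243 m
G = eta*(pi*D/lambda)^2 = 0.57*(pi*4.35/0.05825243)^2
G = 31370.7617 (linear)
G = 10*log10(31370.7617) = 44.9653 dBi

44.9653 dBi


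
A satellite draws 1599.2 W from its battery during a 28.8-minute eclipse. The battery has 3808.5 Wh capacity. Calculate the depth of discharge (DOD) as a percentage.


E_used = P * t / 60 = 1599.2 * 28.8 / 60 = 767.6160 Wh
DOD = E_used / E_total * 100 = 767.6160 / 3808.5 * 100
DOD = 20.1553 %

20.1553 %


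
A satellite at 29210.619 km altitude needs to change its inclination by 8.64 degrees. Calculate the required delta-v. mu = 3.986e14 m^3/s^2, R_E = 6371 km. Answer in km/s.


r = 35581.6190 km = 3.5581619e+07 m
V = sqrt(mu/r) = 3347.0006 m/s
di = 8.64 deg = 0.1507964 rad
dV = 2*V*sin(di/2) = 2*3347.0006*sin(0.07539822)
dV = 504.2377 m/s = 0.5042377 km/s

0.5042 km/s


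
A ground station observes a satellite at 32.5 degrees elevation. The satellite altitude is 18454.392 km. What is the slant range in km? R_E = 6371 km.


h = 18454.392 km, el = 32.5 deg
d = -R_E*sin(el) + sqrt((R_E*sin(el))^2 + 2*R_E*h + h^2)
d = -6371.0000*sin(0.567232) + sqrt((6371.0000*0.5372996)^2 + 2*6371.0000*18454.392 + 18454.392^2)
d = 20813.7845 km

20813.7845 km


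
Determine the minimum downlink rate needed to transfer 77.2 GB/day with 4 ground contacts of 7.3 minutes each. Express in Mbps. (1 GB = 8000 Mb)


total contact time = 4 * 7.3 * 60 = 1752.0000 s
data = 77.2 GB = 617600.0000 Mb
rate = 617600.0000 / 1752.0000 = 352.5114 Mbps

352.5114 Mbps


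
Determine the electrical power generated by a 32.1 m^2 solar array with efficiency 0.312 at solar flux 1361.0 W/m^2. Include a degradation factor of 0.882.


P = area * eta * S * degradation
P = 32.1 * 0.312 * 1361.0 * 0.882
P = 12022.2661 W

12022.2661 W


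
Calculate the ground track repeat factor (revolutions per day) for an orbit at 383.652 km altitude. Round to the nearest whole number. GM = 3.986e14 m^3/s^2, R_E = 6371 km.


r = 6.754652e+06 m
T = 2*pi*sqrt(r^3/mu) = 5524.7889 s = 92.0798 min
revs/day = 1440 / 92.0798 = 15.6386
Rounded: 16 revolutions per day

16 revolutions per day


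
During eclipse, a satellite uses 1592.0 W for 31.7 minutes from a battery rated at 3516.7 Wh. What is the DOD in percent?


E_used = P * t / 60 = 1592.0 * 31.7 / 60 = 841.1067 Wh
DOD = E_used / E_total * 100 = 841.1067 / 3516.7 * 100
DOD = 23.9175 %

23.9175 %


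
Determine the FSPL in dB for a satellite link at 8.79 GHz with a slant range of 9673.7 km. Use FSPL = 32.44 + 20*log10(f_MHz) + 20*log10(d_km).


f = 8.79 GHz = 8790.0000 MHz
d = 9673.7 km
FSPL = 32.44 + 20*log10(8790.0000) + 20*log10(9673.7)
FSPL = 32.44 + 78.8798 + 79.7119
FSPL = 191.0316 dB

191.0316 dB


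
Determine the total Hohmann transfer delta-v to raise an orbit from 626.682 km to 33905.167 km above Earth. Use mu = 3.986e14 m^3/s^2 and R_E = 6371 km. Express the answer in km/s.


r1 = 6997.6820 km = 6.997682e+06 m
r2 = 40276.1670 km = 4.0276167e+07 m
dv1 = sqrt(mu/r1)*(sqrt(2*r2/(r1+r2)) - 1) = 2304.6042 m/s
dv2 = sqrt(mu/r2)*(1 - sqrt(2*r1/(r1+r2))) = 1434.2033 m/s
total dv = |dv1| + |dv2| = 2304.6042 + 1434.2033 = 3738.8075 m/s = 3.7388 km/s

3.7388 km/s


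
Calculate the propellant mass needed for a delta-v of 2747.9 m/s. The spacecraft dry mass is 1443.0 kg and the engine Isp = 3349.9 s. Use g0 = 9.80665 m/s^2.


ve = Isp * g0 = 3349.9 * 9.80665 = 32851.296835 m/s
mass ratio = exp(dv/ve) = exp(2747.9/32851.296835) = 1.08724462
m_prop = m_dry * (mr - 1) = 1443.0 * (1.08724462 - 1)
m_prop = 125.8940 kg

125.8940 kg


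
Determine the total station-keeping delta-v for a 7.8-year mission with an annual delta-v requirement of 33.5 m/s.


dV = rate * years = 33.5 * 7.8
dV = 261.3000 m/s

261.3000 m/s


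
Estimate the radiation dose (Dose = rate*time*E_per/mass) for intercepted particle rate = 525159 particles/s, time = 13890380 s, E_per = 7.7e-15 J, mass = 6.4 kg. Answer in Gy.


Total energy deposited = rate * time * E_per
  = 525159 * 13890380 * 7.7e-15 = 0.05616887 J
Dose = E_total / mass = 0.05616887 / 6.4
Dose = 0.008776385 Gy

0.0088 Gy


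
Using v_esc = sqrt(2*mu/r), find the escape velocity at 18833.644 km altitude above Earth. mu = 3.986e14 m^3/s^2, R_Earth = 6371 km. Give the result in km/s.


r = 6371.0 + 18833.644 = 25204.6440 km = 2.5204644e+07 m
v_esc = sqrt(2*mu/r) = sqrt(2*3.986e14 / 2.5204644e+07)
v_esc = 5623.9747 m/s = 5.6240 km/s

5.6240 km/s


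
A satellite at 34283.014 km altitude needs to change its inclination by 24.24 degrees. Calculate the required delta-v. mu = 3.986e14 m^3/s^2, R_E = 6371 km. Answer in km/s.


r = 40654.0140 km = 4.0654014e+07 m
V = sqrt(mu/r) = 3131.2441 m/s
di = 24.24 deg = 0.4230678 rad
dV = 2*V*sin(di/2) = 2*3131.2441*sin(0.2115339)
dV = 1314.8712 m/s = 1.3149 km/s

1.3149 km/s


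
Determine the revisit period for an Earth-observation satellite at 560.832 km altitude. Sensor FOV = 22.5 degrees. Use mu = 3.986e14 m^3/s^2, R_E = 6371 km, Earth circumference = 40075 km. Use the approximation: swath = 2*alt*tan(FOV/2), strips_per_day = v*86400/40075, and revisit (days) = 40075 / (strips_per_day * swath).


swath = 2*560.832*tan(0.1963495) = 223.1128 km
v = sqrt(mu/r) = 7583.0625 m/s = 7.5831 km/s
strips/day = v*86400/40075 = 7.5831*86400/40075 = 16.3488
coverage/day = strips * swath = 16.3488 * 223.1128 = 3647.6185 km
revisit = 40075 / 3647.6185 = 10.9866 days

10.9866 days


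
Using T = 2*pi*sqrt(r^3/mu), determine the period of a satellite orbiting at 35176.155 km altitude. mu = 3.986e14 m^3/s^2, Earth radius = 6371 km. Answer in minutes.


r = 41547.1550 km = 4.1547155e+07 m
T = 2*pi*sqrt(r^3/mu) = 2*pi*sqrt(7.171729e+22 / 3.986e14)
T = 84279.7340 s = 1404.6622 min

1404.6622 minutes


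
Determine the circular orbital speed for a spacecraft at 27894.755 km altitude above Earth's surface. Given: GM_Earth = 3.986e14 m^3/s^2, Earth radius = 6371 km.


r = R_E + alt = 6371.0 + 27894.755 = 34265.7550 km = 3.4265755e+07 m
v = sqrt(mu/r) = sqrt(3.986e14 / 3.4265755e+07) = 3410.6605 m/s = 3.4107 km/s

3.4107 km/s


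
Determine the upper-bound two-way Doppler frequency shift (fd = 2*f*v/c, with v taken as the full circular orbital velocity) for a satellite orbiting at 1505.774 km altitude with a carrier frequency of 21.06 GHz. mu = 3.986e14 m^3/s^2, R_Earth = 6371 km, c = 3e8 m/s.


r = 7.876774e+06 m
v = sqrt(mu/r) = 7113.6821 m/s (worst-case radial velocity)
f = 21.06 GHz = 2.106e+10 Hz
fd = 2*f*v/c = 2*2.106e+10*7113.6821/3.0e+08
fd = 998760.9701 Hz

998760.9701 Hz


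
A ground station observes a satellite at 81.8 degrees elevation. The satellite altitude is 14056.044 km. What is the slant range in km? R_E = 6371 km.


h = 14056.044 km, el = 81.8 deg
d = -R_E*sin(el) + sqrt((R_E*sin(el))^2 + 2*R_E*h + h^2)
d = -6371.0000*sin(1.4277) + sqrt((6371.0000*0.9897762)^2 + 2*6371.0000*14056.044 + 14056.044^2)
d = 14100.9583 km

14100.9583 km


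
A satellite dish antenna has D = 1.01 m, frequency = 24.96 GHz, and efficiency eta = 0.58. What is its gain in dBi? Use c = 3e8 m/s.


lambda = c/f = 3e8 / 2.496e+10 = 0.01201923 m
G = eta*(pi*D/lambda)^2 = 0.58*(pi*1.01/0.01201923)^2
G = 40421.9387 (linear)
G = 10*log10(40421.9387) = 46.0662 dBi

46.0662 dBi


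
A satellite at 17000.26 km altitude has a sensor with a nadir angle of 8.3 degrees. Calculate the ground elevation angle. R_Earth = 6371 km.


r = R_E + alt = 23371.2600 km
Law of sines in the satellite / Earth-center / ground-point triangle:
  sin(nadir)/R_E = sin(90 + el)/r  =>  cos(el) = (r/R_E)*sin(nadir)
cos(el) = (23371.2600 / 6371.0000) * sin(8.3 deg) = 0.5295537
el = arccos(0.5295537) = 58.0247 deg
(Earth-central angle = 90 - nadir - el = 23.6753 deg)

58.0247 degrees


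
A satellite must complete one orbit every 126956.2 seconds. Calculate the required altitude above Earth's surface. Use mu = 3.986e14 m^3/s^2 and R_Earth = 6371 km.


T = 126956.2 s
r = (mu*T^2/(4*pi^2))^(1/3) = (3.986e14 * 126956.2^2 / (4*pi^2))^(1/3)
r = 5.4596122e+07 m = 54596.1220 km
alt = r - R_E = 54596.1220 - 6371 = 48225.1220 km

48225.1220 km


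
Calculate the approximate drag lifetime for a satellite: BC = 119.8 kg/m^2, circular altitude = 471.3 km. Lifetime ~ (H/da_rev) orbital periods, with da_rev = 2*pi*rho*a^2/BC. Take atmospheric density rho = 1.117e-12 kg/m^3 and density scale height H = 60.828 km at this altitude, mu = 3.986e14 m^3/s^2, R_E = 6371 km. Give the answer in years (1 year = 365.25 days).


a = R_E + alt = 6842.3000 km = 6.8423e+06 m
da_rev = 2*pi*rho*a^2/BC = 2*pi*1.117e-12*(6.8423e+06)^2/119.8 = 2.742714 m per revolution
N = H/da_rev = 60828.0000 m / 2.742714 m = 22178.0363 revolutions
P = 2*pi*sqrt(a^3/mu) = 5632.6710 s
lifetime = N*P = 22178.0363 * 5632.6710 = 1.2492158e+08 s = 1445.8517 days
years = 1445.8517 / 365.25 = 3.9585 years

3.9585 years


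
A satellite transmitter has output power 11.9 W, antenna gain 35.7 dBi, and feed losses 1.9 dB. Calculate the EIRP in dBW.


Pt = 11.9 W = 10.7555 dBW
EIRP = Pt_dBW + Gt - losses = 10.7555 + 35.7 - 1.9 = 44.5555 dBW

44.5555 dBW


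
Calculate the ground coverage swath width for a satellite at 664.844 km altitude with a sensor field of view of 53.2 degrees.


FOV = 53.2 deg = 0.9285152 rad
swath = 2 * alt * tan(FOV/2) = 2 * 664.844 * tan(0.4642576)
swath = 2 * 664.844 * 0.5007627
swath = 665.8582 km

665.8582 km


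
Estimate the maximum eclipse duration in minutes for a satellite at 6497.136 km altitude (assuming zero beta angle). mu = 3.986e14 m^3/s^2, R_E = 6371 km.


r = 12868.1360 km
T = 242.1215 min
Eclipse fraction = arcsin(R_E/r)/pi = arcsin(6371.0000/12868.1360)/pi
= arcsin(0.4950989)/pi = 0.1648682
Eclipse duration = 0.1648682 * 242.1215 = 39.9181 min

39.9181 minutes


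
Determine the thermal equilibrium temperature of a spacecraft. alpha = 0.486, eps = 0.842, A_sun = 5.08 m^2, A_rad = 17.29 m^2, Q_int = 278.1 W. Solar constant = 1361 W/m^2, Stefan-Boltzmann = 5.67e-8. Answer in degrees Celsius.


Numerator = alpha*S*A_sun + Q_int = 0.486*1361*5.08 + 278.1 = 3638.2457 W
Denominator = eps*sigma*A_rad = 0.842*5.67e-8*17.29 = 8.2544881e-07 W/K^4
T^4 = 4.407597e+09 K^4
T = 257.6621 K = -15.4879 C

-15.4879 degrees Celsius


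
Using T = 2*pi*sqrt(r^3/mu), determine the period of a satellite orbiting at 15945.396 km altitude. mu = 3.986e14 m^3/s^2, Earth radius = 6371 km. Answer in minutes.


r = 22316.3960 km = 2.2316396e+07 m
T = 2*pi*sqrt(r^3/mu) = 2*pi*sqrt(1.1114046e+22 / 3.986e14)
T = 33177.7790 s = 552.9630 min

552.9630 minutes


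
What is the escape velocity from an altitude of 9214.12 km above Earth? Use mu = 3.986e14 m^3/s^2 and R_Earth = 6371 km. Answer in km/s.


r = 6371.0 + 9214.12 = 15585.1200 km = 1.558512e+07 m
v_esc = sqrt(2*mu/r) = sqrt(2*3.986e14 / 1.558512e+07)
v_esc = 7152.0175 m/s = 7.1520 km/s

7.1520 km/s


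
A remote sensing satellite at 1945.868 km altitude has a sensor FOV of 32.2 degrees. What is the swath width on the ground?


FOV = 32.2 deg = 0.561996 rad
swath = 2 * alt * tan(FOV/2) = 2 * 1945.868 * tan(0.280998)
swath = 2 * 1945.868 * 0.2886352
swath = 1123.2919 km

1123.2919 km


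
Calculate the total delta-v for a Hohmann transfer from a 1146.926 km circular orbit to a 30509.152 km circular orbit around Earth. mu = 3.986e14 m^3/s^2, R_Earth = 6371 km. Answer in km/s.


r1 = 7517.9260 km = 7.517926e+06 m
r2 = 36880.1520 km = 3.6880152e+07 m
dv1 = sqrt(mu/r1)*(sqrt(2*r2/(r1+r2)) - 1) = 2103.8364 m/s
dv2 = sqrt(mu/r2)*(1 - sqrt(2*r1/(r1+r2))) = 1374.3765 m/s
total dv = |dv1| + |dv2| = 2103.8364 + 1374.3765 = 3478.2129 m/s = 3.4782 km/s

3.4782 km/s


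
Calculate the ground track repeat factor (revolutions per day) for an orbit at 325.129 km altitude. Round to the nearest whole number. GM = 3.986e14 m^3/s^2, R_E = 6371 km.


r = 6.696129e+06 m
T = 2*pi*sqrt(r^3/mu) = 5453.1437 s = 90.8857 min
revs/day = 1440 / 90.8857 = 15.8441
Rounded: 16 revolutions per day

16 revolutions per day


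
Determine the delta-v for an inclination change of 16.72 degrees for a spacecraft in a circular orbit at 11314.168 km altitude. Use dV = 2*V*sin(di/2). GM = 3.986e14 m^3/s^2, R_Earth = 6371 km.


r = 17685.1680 km = 1.7685168e+07 m
V = sqrt(mu/r) = 4747.4899 m/s
di = 16.72 deg = 0.2918191 rad
dV = 2*V*sin(di/2) = 2*4747.4899*sin(0.1459095)
dV = 1380.4974 m/s = 1.3805 km/s

1.3805 km/s


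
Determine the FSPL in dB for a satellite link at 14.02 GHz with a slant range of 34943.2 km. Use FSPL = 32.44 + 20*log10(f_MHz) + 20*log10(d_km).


f = 14.02 GHz = 14020.0000 MHz
d = 34943.2 km
FSPL = 32.44 + 20*log10(14020.0000) + 20*log10(34943.2)
FSPL = 32.44 + 82.9350 + 90.8673
FSPL = 206.2422 dB

206.2422 dB


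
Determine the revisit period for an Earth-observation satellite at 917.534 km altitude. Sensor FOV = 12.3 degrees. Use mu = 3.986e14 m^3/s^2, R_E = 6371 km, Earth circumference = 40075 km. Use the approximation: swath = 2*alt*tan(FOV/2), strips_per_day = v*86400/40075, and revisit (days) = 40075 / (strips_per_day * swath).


swath = 2*917.534*tan(0.1073377) = 197.7320 km
v = sqrt(mu/r) = 7395.1767 m/s = 7.3952 km/s
strips/day = v*86400/40075 = 7.3952*86400/40075 = 15.9437
coverage/day = strips * swath = 15.9437 * 197.7320 = 3152.5777 km
revisit = 40075 / 3152.5777 = 12.7118 days

12.7118 days


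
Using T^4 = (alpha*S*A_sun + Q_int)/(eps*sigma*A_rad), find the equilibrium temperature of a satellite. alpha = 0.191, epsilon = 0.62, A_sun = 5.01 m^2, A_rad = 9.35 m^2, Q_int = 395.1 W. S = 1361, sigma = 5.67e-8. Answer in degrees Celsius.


Numerator = alpha*S*A_sun + Q_int = 0.191*1361*5.01 + 395.1 = 1697.4545 W
Denominator = eps*sigma*A_rad = 0.62*5.67e-8*9.35 = 3.286899e-07 W/K^4
T^4 = 5.1643038e+09 K^4
T = 268.0729 K = -5.0771 C

-5.0771 degrees Celsius


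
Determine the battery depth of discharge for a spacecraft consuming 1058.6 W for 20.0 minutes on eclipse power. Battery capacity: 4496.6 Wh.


E_used = P * t / 60 = 1058.6 * 20.0 / 60 = 352.8667 Wh
DOD = E_used / E_total * 100 = 352.8667 / 4496.6 * 100
DOD = 7.8474 %

7.8474 %


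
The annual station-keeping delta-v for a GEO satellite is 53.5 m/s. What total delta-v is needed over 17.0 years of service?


dV = rate * years = 53.5 * 17.0
dV = 909.5000 m/s

909.5000 m/s


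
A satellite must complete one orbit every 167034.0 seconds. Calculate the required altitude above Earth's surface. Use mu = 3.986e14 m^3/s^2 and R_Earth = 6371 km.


T = 167034.0 s
r = (mu*T^2/(4*pi^2))^(1/3) = (3.986e14 * 167034.0^2 / (4*pi^2))^(1/3)
r = 6.5553483e+07 m = 65553.4833 km
alt = r - R_E = 65553.4833 - 6371 = 59182.4833 km

59182.4833 km


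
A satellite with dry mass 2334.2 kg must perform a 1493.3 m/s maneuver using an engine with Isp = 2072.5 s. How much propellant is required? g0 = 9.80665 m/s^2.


ve = Isp * g0 = 2072.5 * 9.80665 = 20324.282125 m/s
mass ratio = exp(dv/ve) = exp(1493.3/20324.282125) = 1.07624022
m_prop = m_dry * (mr - 1) = 2334.2 * (1.07624022 - 1)
m_prop = 177.9599 kg

177.9599 kg


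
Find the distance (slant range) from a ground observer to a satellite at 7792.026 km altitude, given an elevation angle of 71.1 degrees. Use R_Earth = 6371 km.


h = 7792.026 km, el = 71.1 deg
d = -R_E*sin(el) + sqrt((R_E*sin(el))^2 + 2*R_E*h + h^2)
d = -6371.0000*sin(1.2409) + sqrt((6371.0000*0.9460854)^2 + 2*6371.0000*7792.026 + 7792.026^2)
d = 7984.3615 km

7984.3615 km


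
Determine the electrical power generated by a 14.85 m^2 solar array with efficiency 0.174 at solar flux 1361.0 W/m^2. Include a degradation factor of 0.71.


P = area * eta * S * degradation
P = 14.85 * 0.174 * 1361.0 * 0.71
P = 2496.8484 W

2496.8484 W


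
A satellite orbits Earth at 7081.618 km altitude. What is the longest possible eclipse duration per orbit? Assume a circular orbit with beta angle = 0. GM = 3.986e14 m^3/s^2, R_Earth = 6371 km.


r = 13452.6180 km
T = 258.8035 min
Eclipse fraction = arcsin(R_E/r)/pi = arcsin(6371.0000/13452.6180)/pi
= arcsin(0.4735881)/pi = 0.1570415
Eclipse duration = 0.1570415 * 258.8035 = 40.6429 min

40.6429 minutes


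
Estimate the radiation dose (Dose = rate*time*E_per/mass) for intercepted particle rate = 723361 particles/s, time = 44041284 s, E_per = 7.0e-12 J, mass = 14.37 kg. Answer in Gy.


Total energy deposited = rate * time * E_per
  = 723361 * 44041284 * 7.0e-12 = 223.0042 J
Dose = E_total / mass = 223.0042 / 14.37
Dose = 15.5187 Gy

15.5187 Gy


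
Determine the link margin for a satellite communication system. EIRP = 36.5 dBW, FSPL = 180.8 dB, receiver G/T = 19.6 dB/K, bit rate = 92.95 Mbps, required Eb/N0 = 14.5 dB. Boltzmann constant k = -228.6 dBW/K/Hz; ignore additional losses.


C/N0 = EIRP - FSPL + G/T - k = 36.5 - 180.8 + 19.6 - (-228.6)
C/N0 = 103.9000 dB-Hz
R_b = 92.95 Mbps = 9.295e+07 bps -> 10*log10(R_b) = 79.6825 dB-Hz
Eb/N0 = C/N0 - 10*log10(R_b) = 103.9000 - 79.6825 = 24.2175 dB
Margin = Eb/N0 - Eb/N0_req = 24.2175 - 14.5 = 9.7175 dB (link closes)

9.7175 dB


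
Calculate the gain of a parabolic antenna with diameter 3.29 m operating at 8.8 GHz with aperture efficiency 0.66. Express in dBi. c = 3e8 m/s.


lambda = c/f = 3e8 / 8.8e+09 = 0.03409091 m
G = eta*(pi*D/lambda)^2 = 0.66*(pi*3.29/0.03409091)^2
G = 60667.8091 (linear)
G = 10*log10(60667.8091) = 47.8296 dBi

47.8296 dBi


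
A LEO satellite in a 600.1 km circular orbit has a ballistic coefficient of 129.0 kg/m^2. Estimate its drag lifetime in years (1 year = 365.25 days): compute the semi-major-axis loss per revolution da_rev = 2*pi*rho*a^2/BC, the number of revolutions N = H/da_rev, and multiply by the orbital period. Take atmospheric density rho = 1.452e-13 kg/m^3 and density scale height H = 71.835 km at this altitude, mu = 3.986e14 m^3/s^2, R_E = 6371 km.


a = R_E + alt = 6971.1000 km = 6.9711e+06 m
da_rev = 2*pi*rho*a^2/BC = 2*pi*1.452e-13*(6.9711e+06)^2/129.0 = 0.343684068 m per revolution
N = H/da_rev = 71835.0000 m / 0.343684068 m = 209014.6351 revolutions
P = 2*pi*sqrt(a^3/mu) = 5792.4620 s
lifetime = N*P = 209014.6351 * 5792.4620 = 1.2107093e+09 s = 14012.8394 days
years = 14012.8394 / 365.25 = 38.3651 years

38.3651 years


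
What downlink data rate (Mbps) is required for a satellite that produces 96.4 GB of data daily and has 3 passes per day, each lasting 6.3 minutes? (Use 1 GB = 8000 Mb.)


total contact time = 3 * 6.3 * 60 = 1134.0000 s
data = 96.4 GB = 771200.0000 Mb
rate = 771200.0000 / 1134.0000 = 680.0705 Mbps

680.0705 Mbps


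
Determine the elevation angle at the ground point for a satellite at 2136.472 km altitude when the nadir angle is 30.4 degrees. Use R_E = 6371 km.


r = R_E + alt = 8507.4720 km
Law of sines in the satellite / Earth-center / ground-point triangle:
  sin(nadir)/R_E = sin(90 + el)/r  =>  cos(el) = (r/R_E)*sin(nadir)
cos(el) = (8507.4720 / 6371.0000) * sin(30.4 deg) = 0.6757288
el = arccos(0.6757288) = 47.4892 deg
(Earth-central angle = 90 - nadir - el = 12.1108 deg)

47.4892 degrees


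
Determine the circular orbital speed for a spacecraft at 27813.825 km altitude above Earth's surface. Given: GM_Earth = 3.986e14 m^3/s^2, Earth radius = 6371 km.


r = R_E + alt = 6371.0 + 27813.825 = 34184.8250 km = 3.4184825e+07 m
v = sqrt(mu/r) = sqrt(3.986e14 / 3.4184825e+07) = 3414.6954 m/s = 3.4147 km/s

3.4147 km/s


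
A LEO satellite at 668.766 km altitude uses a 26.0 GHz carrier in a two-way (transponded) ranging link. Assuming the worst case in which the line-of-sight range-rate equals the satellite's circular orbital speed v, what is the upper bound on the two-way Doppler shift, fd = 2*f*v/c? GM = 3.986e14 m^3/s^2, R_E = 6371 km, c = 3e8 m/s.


r = 7.039766e+06 m
v = sqrt(mu/r) = 7524.7060 m/s (worst-case radial velocity)
f = 26.0 GHz = 2.6e+10 Hz
fd = 2*f*v/c = 2*2.6e+10*7524.7060/3.0e+08
fd = 1.3042824e+06 Hz

1.3043e+06 Hz


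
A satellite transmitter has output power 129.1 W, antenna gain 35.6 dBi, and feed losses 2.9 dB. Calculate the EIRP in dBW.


Pt = 129.1 W = 21.1093 dBW
EIRP = Pt_dBW + Gt - losses = 21.1093 + 35.6 - 2.9 = 53.8093 dBW

53.8093 dBW


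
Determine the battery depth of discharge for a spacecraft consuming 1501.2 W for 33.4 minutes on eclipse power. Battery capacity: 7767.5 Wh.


E_used = P * t / 60 = 1501.2 * 33.4 / 60 = 835.6680 Wh
DOD = E_used / E_total * 100 = 835.6680 / 7767.5 * 100
DOD = 10.7585 %

10.7585 %


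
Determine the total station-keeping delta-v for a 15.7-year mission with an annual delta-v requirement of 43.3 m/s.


dV = rate * years = 43.3 * 15.7
dV = 679.8100 m/s

679.8100 m/s


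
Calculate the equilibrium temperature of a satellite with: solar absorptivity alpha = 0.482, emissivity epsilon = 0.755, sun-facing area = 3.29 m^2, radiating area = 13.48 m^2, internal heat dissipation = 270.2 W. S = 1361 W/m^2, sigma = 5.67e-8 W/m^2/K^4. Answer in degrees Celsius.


Numerator = alpha*S*A_sun + Q_int = 0.482*1361*3.29 + 270.2 = 2428.4466 W
Denominator = eps*sigma*A_rad = 0.755*5.67e-8*13.48 = 5.7705858e-07 W/K^4
T^4 = 4.208319e+09 K^4
T = 254.6990 K = -18.4510 C

-18.4510 degrees Celsius


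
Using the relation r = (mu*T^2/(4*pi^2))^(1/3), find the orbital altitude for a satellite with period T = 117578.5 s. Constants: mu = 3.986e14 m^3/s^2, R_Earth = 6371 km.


T = 117578.5 s
r = (mu*T^2/(4*pi^2))^(1/3) = (3.986e14 * 117578.5^2 / (4*pi^2))^(1/3)
r = 5.187337e+07 m = 51873.3699 km
alt = r - R_E = 51873.3699 - 6371 = 45502.3699 km

45502.3699 km


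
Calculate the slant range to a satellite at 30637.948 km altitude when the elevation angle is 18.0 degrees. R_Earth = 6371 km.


h = 30637.948 km, el = 18.0 deg
d = -R_E*sin(el) + sqrt((R_E*sin(el))^2 + 2*R_E*h + h^2)
d = -6371.0000*sin(0.3141593) + sqrt((6371.0000*0.309017)^2 + 2*6371.0000*30637.948 + 30637.948^2)
d = 34540.8207 km

34540.8207 km


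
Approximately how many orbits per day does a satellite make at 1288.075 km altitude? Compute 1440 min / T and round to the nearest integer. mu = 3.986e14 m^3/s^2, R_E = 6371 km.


r = 7.659075e+06 m
T = 2*pi*sqrt(r^3/mu) = 6670.7660 s = 111.1794 min
revs/day = 1440 / 111.1794 = 12.9520
Rounded: 13 revolutions per day

13 revolutions per day


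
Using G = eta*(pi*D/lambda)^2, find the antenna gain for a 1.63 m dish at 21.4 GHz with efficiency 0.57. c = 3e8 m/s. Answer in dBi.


lambda = c/f = 3e8 / 2.14e+10 = 0.01401869 m
G = eta*(pi*D/lambda)^2 = 0.57*(pi*1.63/0.01401869)^2
G = 76056.2393 (linear)
G = 10*log10(76056.2393) = 48.8113 dBi

48.8113 dBi


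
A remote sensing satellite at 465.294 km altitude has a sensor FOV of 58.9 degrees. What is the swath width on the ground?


FOV = 58.9 deg = 1.0280 rad
swath = 2 * alt * tan(FOV/2) = 2 * 465.294 * tan(0.5139995)
swath = 2 * 465.294 * 0.5646213
swath = 525.4298 km

525.4298 km


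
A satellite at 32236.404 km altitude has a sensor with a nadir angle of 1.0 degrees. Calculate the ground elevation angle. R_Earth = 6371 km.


r = R_E + alt = 38607.4040 km
Law of sines in the satellite / Earth-center / ground-point triangle:
  sin(nadir)/R_E = sin(90 + el)/r  =>  cos(el) = (r/R_E)*sin(nadir)
cos(el) = (38607.4040 / 6371.0000) * sin(1.0 deg) = 0.1057592
el = arccos(0.1057592) = 83.9291 deg
(Earth-central angle = 90 - nadir - el = 5.0709 deg)

83.9291 degrees


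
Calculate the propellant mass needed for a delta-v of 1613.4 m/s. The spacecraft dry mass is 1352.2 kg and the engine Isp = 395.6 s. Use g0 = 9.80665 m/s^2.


ve = Isp * g0 = 395.6 * 9.80665 = 3879.510740 m/s
mass ratio = exp(dv/ve) = exp(1613.4/3879.510740) = 1.51569970
m_prop = m_dry * (mr - 1) = 1352.2 * (1.51569970 - 1)
m_prop = 697.3291 kg

697.3291 kg


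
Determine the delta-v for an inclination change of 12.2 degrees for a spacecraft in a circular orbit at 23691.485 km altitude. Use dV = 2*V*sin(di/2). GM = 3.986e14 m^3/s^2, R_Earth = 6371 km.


r = 30062.4850 km = 3.0062485e+07 m
V = sqrt(mu/r) = 3641.2979 m/s
di = 12.2 deg = 0.2129302 rad
dV = 2*V*sin(di/2) = 2*3641.2979*sin(0.1064651)
dV = 773.8783 m/s = 0.7738783 km/s

0.7739 km/s


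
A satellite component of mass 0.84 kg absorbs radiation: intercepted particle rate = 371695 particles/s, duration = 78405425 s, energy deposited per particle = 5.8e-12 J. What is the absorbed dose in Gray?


Total energy deposited = rate * time * E_per
  = 371695 * 78405425 * 5.8e-12 = 169.0288 J
Dose = E_total / mass = 169.0288 / 0.84
Dose = 201.2248 Gy

201.2248 Gy


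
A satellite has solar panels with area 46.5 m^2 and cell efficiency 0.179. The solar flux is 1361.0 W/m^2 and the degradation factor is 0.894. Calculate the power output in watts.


P = area * eta * S * degradation
P = 46.5 * 0.179 * 1361.0 * 0.894
P = 10127.4854 W

10127.4854 W


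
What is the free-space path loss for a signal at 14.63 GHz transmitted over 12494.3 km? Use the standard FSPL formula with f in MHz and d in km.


f = 14.63 GHz = 14630.0000 MHz
d = 12494.3 km
FSPL = 32.44 + 20*log10(14630.0000) + 20*log10(12494.3)
FSPL = 32.44 + 83.3049 + 81.9342
FSPL = 197.6791 dB

197.6791 dB


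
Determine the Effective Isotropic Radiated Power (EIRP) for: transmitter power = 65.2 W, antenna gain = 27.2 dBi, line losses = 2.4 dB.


Pt = 65.2 W = 18.1425 dBW
EIRP = Pt_dBW + Gt - losses = 18.1425 + 27.2 - 2.4 = 42.9425 dBW

42.9425 dBW


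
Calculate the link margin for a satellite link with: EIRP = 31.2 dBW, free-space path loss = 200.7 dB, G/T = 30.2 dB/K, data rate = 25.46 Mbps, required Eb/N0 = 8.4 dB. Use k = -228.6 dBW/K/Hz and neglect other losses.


C/N0 = EIRP - FSPL + G/T - k = 31.2 - 200.7 + 30.2 - (-228.6)
C/N0 = 89.3000 dB-Hz
R_b = 25.46 Mbps = 2.546e+07 bps -> 10*log10(R_b) = 74.0586 dB-Hz
Eb/N0 = C/N0 - 10*log10(R_b) = 89.3000 - 74.0586 = 15.2414 dB
Margin = Eb/N0 - Eb/N0_req = 15.2414 - 8.4 = 6.8414 dB (link closes)

6.8414 dB


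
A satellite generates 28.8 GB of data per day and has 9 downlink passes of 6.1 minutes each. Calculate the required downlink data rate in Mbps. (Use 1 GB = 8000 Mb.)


total contact time = 9 * 6.1 * 60 = 3294.0000 s
data = 28.8 GB = 230400.0000 Mb
rate = 230400.0000 / 3294.0000 = 69.9454 Mbps

69.9454 Mbps


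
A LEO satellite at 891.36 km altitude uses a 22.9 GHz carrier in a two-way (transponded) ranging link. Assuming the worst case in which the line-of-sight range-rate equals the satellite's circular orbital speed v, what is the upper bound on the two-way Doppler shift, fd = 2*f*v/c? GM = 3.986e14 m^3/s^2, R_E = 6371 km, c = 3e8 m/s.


r = 7.26236e+06 m
v = sqrt(mu/r) = 7408.4910 m/s (worst-case radial velocity)
f = 22.9 GHz = 2.29e+10 Hz
fd = 2*f*v/c = 2*2.29e+10*7408.4910/3.0e+08
fd = 1.1310296e+06 Hz

1.1310e+06 Hz


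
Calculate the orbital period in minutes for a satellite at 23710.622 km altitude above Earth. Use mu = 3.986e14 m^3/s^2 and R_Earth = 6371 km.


r = 30081.6220 km = 3.0081622e+07 m
T = 2*pi*sqrt(r^3/mu) = 2*pi*sqrt(2.722098e+22 / 3.986e14)
T = 51923.3968 s = 865.3899 min

865.3899 minutes


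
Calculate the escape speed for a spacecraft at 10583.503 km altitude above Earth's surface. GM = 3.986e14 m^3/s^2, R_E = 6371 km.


r = 6371.0 + 10583.503 = 16954.5030 km = 1.6954503e+07 m
v_esc = sqrt(2*mu/r) = sqrt(2*3.986e14 / 1.6954503e+07)
v_esc = 6857.1100 m/s = 6.8571 km/s

6.8571 km/s


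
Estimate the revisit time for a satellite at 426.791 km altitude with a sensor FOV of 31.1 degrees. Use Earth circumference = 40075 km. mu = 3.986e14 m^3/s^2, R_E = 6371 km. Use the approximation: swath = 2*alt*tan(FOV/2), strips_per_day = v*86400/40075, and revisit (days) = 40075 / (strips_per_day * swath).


swath = 2*426.791*tan(0.2713987) = 237.5216 km
v = sqrt(mu/r) = 7657.4601 m/s = 7.6575 km/s
strips/day = v*86400/40075 = 7.6575*86400/40075 = 16.5092
coverage/day = strips * swath = 16.5092 * 237.5216 = 3921.2821 km
revisit = 40075 / 3921.2821 = 10.2199 days

10.2199 days


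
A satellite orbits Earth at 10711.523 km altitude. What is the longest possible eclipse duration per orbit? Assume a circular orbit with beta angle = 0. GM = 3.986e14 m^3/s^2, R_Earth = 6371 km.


r = 17082.5230 km
T = 370.3292 min
Eclipse fraction = arcsin(R_E/r)/pi = arcsin(6371.0000/17082.5230)/pi
= arcsin(0.3729543)/pi = 0.1216552
Eclipse duration = 0.1216552 * 370.3292 = 45.0525 min

45.0525 minutes


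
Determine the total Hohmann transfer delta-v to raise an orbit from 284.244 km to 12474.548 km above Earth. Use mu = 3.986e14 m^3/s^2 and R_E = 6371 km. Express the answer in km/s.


r1 = 6655.2440 km = 6.655244e+06 m
r2 = 18845.5480 km = 1.8845548e+07 m
dv1 = sqrt(mu/r1)*(sqrt(2*r2/(r1+r2)) - 1) = 1669.6587 m/s
dv2 = sqrt(mu/r2)*(1 - sqrt(2*r1/(r1+r2))) = 1276.3604 m/s
total dv = |dv1| + |dv2| = 1669.6587 + 1276.3604 = 2946.0191 m/s = 2.9460 km/s

2.9460 km/s


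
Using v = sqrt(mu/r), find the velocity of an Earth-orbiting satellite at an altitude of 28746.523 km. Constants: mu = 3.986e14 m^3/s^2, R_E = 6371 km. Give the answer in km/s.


r = R_E + alt = 6371.0 + 28746.523 = 35117.5230 km = 3.5117523e+07 m
v = sqrt(mu/r) = sqrt(3.986e14 / 3.5117523e+07) = 3369.0442 m/s = 3.3690 km/s

3.3690 km/s


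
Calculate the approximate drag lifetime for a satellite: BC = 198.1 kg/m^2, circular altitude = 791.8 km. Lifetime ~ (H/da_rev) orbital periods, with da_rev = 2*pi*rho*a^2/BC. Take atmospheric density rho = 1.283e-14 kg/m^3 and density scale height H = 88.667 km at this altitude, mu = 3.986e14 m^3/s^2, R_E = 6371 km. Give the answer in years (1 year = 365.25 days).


a = R_E + alt = 7162.8000 km = 7.1628e+06 m
da_rev = 2*pi*rho*a^2/BC = 2*pi*1.283e-14*(7.1628e+06)^2/198.1 = 0.0208779426 m per revolution
N = H/da_rev = 88667.0000 m / 0.0208779426 m = 4.2469223e+06 revolutions
P = 2*pi*sqrt(a^3/mu) = 6033.0296 s
lifetime = N*P = 4.2469223e+06 * 6033.0296 = 2.5621808e+10 s = 296548.7048 days
years = 296548.7048 / 365.25 = 811.9061 years

811.9061 years


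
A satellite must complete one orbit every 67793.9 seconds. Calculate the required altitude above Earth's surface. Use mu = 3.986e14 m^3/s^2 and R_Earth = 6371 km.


T = 67793.9 s
r = (mu*T^2/(4*pi^2))^(1/3) = (3.986e14 * 67793.9^2 / (4*pi^2))^(1/3)
r = 3.5935161e+07 m = 35935.1613 km
alt = r - R_E = 35935.1613 - 6371 = 29564.1613 km

29564.1613 km


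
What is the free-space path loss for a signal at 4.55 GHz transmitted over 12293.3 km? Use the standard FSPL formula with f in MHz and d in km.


f = 4.55 GHz = 4550.0000 MHz
d = 12293.3 km
FSPL = 32.44 + 20*log10(4550.0000) + 20*log10(12293.3)
FSPL = 32.44 + 73.1602 + 81.7934
FSPL = 187.3936 dB

187.3936 dB


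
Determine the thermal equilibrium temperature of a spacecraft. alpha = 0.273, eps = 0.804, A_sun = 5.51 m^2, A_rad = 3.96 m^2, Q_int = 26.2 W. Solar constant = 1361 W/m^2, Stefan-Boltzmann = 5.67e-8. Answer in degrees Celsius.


Numerator = alpha*S*A_sun + Q_int = 0.273*1361*5.51 + 26.2 = 2073.4570 W
Denominator = eps*sigma*A_rad = 0.804*5.67e-8*3.96 = 1.8052373e-07 W/K^4
T^4 = 1.1485787e+10 K^4
T = 327.3710 K = 54.2210 C

54.2210 degrees Celsius


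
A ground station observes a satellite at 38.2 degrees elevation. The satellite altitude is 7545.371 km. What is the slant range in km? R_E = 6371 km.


h = 7545.371 km, el = 38.2 deg
d = -R_E*sin(el) + sqrt((R_E*sin(el))^2 + 2*R_E*h + h^2)
d = -6371.0000*sin(0.6667158) + sqrt((6371.0000*0.6184084)^2 + 2*6371.0000*7545.371 + 7545.371^2)
d = 9044.6646 km

9044.6646 km


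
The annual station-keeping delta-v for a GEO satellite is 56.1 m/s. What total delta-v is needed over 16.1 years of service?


dV = rate * years = 56.1 * 16.1
dV = 903.2100 m/s

903.2100 m/s


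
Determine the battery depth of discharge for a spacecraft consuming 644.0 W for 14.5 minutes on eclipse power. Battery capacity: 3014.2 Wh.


E_used = P * t / 60 = 644.0 * 14.5 / 60 = 155.6333 Wh
DOD = E_used / E_total * 100 = 155.6333 / 3014.2 * 100
DOD = 5.1633 %

5.1633 %


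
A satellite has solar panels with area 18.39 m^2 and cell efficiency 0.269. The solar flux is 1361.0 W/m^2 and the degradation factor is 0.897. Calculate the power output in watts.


P = area * eta * S * degradation
P = 18.39 * 0.269 * 1361.0 * 0.897
P = 6039.2718 W

6039.2718 W


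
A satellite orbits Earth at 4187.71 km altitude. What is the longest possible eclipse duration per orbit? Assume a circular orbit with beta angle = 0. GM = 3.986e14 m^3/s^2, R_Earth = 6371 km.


r = 10558.7100 km
T = 179.9601 min
Eclipse fraction = arcsin(R_E/r)/pi = arcsin(6371.0000/10558.7100)/pi
= arcsin(0.6033881)/pi = 0.206183
Eclipse duration = 0.206183 * 179.9601 = 37.1047 min

37.1047 minutes


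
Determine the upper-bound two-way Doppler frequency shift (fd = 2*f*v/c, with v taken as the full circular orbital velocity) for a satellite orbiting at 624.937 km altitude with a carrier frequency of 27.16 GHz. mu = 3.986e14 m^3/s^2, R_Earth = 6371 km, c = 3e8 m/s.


r = 6.995937e+06 m
v = sqrt(mu/r) = 7548.2400 m/s (worst-case radial velocity)
f = 27.16 GHz = 2.716e+10 Hz
fd = 2*f*v/c = 2*2.716e+10*7548.2400/3.0e+08
fd = 1.3667347e+06 Hz

1.3667e+06 Hz
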